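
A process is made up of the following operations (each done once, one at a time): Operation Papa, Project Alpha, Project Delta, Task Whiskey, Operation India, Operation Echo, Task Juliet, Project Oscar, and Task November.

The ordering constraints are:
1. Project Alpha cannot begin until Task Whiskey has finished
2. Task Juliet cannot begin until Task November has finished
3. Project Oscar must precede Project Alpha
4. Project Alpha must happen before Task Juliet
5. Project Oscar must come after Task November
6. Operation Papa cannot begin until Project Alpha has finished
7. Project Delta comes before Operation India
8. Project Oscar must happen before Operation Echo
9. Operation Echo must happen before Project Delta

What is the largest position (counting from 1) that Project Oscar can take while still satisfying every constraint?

3

Every operation that must follow Project Oscar has to come after it. Tracing all chains starting from Project Oscar, those operations are: Operation Papa, Project Alpha, Project Delta, Operation India, Operation Echo, Task Juliet — 6 in total.
With 6 mandatory successors out of 9 operations total, the latest slot for Project Oscar is 9−6 = 3, and it's reachable by doing all non-successors before Project Oscar.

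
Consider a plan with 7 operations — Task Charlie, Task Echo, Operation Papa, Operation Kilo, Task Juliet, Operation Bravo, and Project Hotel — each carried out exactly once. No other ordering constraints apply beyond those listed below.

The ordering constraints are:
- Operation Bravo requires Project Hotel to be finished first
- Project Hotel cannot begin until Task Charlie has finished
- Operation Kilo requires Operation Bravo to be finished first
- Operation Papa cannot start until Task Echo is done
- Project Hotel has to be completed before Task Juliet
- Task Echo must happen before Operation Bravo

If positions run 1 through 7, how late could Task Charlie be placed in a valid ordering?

The operations that are forced after Task Charlie, directly or by a chain of constraints, are Operation Kilo, Task Juliet, Operation Bravo, Project Hotel. That's 4 operations.
So at least 4 operations follow Task Charlie, putting Task Charlie no later than position 3. That position is achievable by scheduling everything else first.

3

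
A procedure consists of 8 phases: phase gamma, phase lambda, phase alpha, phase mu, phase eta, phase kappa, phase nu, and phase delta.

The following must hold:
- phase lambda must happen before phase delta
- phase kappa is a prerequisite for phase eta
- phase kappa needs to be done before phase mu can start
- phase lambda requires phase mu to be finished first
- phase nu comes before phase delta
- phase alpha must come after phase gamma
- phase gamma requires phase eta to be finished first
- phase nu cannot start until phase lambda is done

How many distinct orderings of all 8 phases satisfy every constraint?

Only phase kappa has no prerequisites, so it must go first.
Counting all ways to extend the partial order to a total order gives 35.

35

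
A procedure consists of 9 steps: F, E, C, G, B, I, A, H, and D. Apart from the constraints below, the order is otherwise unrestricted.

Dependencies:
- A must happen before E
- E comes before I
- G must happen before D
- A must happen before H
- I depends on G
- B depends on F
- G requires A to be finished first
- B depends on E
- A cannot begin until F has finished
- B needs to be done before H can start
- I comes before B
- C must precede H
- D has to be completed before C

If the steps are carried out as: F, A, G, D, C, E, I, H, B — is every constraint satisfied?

Here B comes after H.
Since B is required before H, the ordering is invalid.

No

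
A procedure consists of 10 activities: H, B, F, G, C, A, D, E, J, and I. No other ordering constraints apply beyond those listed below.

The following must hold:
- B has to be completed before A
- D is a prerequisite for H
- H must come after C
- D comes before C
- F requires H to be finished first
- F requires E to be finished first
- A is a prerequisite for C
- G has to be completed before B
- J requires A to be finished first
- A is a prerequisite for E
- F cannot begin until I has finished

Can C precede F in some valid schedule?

The constraints force C before F, so yes — every valid ordering has C earlier.

Yes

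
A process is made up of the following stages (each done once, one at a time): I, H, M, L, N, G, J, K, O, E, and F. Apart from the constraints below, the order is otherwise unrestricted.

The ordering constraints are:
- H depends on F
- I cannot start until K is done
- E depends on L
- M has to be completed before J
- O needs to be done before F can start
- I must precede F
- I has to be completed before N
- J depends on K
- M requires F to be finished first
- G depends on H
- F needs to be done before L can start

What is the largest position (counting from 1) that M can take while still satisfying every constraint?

The only stage forced after M (directly or by a chain) is J.
So at least 1 stage follows M, putting M no later than position 10. That position is achievable by scheduling everything else first.

10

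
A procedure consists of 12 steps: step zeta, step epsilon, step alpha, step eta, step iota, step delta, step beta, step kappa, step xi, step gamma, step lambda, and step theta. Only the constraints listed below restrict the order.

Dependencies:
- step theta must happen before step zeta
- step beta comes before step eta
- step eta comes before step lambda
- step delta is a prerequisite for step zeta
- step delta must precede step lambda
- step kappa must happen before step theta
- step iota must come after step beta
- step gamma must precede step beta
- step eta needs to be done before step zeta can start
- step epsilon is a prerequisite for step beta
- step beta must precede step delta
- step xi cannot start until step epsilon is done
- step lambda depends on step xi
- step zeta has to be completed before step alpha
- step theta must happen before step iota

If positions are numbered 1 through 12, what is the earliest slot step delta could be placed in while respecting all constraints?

The steps that are forced before step delta, directly or transitively, are step epsilon, step beta, step gamma. That's 3 steps.
So at minimum 3 steps come before step delta, putting step delta no earlier than position 4. That position is achievable by scheduling exactly those predecessors first.

4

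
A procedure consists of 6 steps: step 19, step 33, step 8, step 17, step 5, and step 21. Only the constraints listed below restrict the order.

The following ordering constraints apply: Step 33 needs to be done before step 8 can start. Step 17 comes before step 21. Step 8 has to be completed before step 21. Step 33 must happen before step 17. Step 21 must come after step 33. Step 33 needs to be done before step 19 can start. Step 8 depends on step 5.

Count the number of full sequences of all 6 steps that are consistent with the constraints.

2 steps have no prerequisites (step 33, step 5), so any of them could come first.
Enumerating by repeatedly choosing an available step (one whose prerequisites are all placed) gives 23 distinct complete orderings.

23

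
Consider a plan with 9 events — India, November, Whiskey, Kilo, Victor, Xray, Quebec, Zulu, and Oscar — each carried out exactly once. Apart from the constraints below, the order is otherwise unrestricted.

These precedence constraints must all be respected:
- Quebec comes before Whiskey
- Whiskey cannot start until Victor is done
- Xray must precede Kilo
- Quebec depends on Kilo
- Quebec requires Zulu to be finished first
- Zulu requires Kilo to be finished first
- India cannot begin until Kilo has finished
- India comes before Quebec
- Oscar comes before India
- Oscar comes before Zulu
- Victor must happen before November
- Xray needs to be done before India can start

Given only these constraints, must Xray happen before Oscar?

Xray and Oscar are not related by any chain of constraints.
A valid ordering placing Oscar before Xray exists, so the answer is no.

No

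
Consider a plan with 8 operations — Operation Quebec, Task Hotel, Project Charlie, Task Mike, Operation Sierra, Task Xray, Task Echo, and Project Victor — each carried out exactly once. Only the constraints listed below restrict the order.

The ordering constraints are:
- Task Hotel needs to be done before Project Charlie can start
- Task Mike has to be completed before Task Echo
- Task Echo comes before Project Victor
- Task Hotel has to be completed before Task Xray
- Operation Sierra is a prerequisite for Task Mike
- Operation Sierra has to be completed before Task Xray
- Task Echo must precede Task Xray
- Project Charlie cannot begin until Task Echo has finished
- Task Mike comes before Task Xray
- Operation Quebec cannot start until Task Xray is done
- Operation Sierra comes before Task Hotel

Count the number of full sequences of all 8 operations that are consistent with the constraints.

39

Only Operation Sierra has no prerequisites, so it must go first.
Systematically extending each partial ordering one operation at a time and counting, there are 39 complete orderings.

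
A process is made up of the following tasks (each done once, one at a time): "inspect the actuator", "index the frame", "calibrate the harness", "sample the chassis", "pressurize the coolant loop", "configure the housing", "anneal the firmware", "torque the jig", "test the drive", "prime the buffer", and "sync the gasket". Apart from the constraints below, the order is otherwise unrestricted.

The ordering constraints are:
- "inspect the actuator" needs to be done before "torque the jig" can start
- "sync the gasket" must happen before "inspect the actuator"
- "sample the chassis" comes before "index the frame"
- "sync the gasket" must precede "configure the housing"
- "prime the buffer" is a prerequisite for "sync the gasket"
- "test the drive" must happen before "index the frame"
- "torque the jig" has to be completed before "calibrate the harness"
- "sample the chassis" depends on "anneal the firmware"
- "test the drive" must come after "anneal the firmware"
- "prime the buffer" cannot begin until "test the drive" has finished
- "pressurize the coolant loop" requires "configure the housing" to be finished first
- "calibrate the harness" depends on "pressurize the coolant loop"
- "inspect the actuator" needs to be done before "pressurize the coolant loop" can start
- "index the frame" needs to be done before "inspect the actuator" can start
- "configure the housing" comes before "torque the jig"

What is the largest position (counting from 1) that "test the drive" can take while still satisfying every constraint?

The tasks that are forced after "test the drive", directly or by a chain of constraints, are "inspect the actuator", "index the frame", "calibrate the harness", "pressurize the coolant loop", "configure the housing", "torque the jig", "prime the buffer", "sync the gasket". That's 8 tasks.
With 8 mandatory successors out of 11 tasks total, the latest slot for "test the drive" is 11−8 = 3, and it's reachable by doing all non-successors before "test the drive".

3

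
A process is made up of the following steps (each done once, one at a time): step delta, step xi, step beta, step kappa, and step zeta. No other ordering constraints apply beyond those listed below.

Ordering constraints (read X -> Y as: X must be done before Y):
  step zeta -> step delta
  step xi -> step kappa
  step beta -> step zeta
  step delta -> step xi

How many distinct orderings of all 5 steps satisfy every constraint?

1

Only step beta has no prerequisites, so it must go first.
Continuing from there, at each step only one step has all its prerequisites placed, so the ordering is fully determined — there is exactly 1.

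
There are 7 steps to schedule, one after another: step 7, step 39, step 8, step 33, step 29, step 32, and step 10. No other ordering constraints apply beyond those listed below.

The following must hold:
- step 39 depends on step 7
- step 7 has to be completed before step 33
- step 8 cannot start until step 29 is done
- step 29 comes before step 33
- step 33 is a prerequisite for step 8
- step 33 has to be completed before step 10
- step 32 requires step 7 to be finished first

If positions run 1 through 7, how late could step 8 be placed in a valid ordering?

Nothing depends on step 8, so it can be the final step, position 7.

7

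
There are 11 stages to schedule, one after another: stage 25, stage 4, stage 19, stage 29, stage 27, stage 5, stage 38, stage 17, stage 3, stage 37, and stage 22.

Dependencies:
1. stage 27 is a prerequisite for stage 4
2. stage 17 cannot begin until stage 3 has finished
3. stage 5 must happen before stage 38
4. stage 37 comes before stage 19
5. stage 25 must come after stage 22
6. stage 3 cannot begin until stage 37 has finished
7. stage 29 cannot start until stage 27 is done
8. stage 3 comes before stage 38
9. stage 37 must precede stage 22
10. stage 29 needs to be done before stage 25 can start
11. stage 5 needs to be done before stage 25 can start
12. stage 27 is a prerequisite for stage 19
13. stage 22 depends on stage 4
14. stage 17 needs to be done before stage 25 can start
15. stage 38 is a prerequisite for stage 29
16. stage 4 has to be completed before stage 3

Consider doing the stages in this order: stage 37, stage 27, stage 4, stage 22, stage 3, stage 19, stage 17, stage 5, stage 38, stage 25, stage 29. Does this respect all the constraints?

Here stage 29 comes after stage 25.
That contradicts the constraint that stage 29 must precede stage 25.

No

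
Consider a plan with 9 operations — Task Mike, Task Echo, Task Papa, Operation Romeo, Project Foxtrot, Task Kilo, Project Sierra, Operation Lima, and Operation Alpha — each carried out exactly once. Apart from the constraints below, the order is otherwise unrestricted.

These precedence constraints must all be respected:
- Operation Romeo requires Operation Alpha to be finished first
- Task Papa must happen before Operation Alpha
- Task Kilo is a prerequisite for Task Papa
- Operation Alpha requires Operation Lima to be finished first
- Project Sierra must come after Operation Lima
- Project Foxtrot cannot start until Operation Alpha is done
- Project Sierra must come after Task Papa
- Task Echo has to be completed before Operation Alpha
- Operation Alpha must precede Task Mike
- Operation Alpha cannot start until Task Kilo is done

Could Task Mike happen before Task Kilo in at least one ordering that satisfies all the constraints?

There is a dependency chain Task Kilo → Operation Alpha → Task Mike, so Task Mike always comes after Task Kilo.
Hence Task Mike can never be scheduled before Task Kilo.

No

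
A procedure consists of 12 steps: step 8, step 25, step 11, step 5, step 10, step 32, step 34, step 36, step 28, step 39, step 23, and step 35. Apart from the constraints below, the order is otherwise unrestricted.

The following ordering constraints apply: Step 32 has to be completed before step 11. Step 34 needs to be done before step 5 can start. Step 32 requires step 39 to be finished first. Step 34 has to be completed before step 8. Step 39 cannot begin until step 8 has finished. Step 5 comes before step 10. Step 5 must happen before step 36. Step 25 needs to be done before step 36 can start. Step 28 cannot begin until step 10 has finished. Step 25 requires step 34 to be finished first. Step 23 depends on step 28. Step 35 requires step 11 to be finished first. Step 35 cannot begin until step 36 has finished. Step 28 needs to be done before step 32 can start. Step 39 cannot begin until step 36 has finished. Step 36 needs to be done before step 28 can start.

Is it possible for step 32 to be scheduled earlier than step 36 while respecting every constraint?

The constraints give a chain step 36 → step 28 → step 32, which forces step 36 before step 32.
So no valid ordering can have step 32 before step 36.

No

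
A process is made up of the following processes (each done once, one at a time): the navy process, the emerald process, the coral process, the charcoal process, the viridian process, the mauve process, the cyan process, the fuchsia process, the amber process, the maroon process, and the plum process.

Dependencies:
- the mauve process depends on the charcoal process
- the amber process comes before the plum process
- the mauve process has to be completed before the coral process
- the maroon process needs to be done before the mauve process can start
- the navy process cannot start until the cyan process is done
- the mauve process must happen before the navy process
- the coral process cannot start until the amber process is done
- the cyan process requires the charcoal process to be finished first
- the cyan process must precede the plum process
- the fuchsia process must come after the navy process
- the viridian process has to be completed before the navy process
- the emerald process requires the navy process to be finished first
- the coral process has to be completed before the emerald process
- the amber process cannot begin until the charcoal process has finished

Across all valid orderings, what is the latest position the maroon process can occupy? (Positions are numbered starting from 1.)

The processes that are forced after the maroon process, directly or by a chain of constraints, are the navy process, the emerald process, the coral process, the mauve process, the fuchsia process. That's 5 processes.
With 5 mandatory successors out of 11 processes total, the latest slot for the maroon process is 11−5 = 6, and it's reachable by doing all non-successors before the maroon process.

6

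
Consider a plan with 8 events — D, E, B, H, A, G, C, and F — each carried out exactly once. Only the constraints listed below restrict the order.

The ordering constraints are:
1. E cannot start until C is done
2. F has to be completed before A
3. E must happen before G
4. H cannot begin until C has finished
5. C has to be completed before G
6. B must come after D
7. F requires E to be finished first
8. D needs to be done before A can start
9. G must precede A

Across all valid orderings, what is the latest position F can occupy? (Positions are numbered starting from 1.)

7

The only event forced after F (directly or by a chain) is A.
With 1 mandatory successor out of 8 events total, the latest slot for F is 8−1 = 7, and it's reachable by doing all non-successors before F.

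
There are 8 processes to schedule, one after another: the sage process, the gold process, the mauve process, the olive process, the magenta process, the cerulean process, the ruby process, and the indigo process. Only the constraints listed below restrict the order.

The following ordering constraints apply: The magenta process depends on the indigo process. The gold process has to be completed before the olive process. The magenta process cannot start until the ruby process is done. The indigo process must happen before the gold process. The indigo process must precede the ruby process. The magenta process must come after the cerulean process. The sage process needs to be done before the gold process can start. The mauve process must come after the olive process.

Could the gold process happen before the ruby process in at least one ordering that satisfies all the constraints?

Yes

No chain of constraints runs from the ruby process to the gold process, so the ruby process is not required to come first.
That means at least one valid schedule has the gold process before the ruby process.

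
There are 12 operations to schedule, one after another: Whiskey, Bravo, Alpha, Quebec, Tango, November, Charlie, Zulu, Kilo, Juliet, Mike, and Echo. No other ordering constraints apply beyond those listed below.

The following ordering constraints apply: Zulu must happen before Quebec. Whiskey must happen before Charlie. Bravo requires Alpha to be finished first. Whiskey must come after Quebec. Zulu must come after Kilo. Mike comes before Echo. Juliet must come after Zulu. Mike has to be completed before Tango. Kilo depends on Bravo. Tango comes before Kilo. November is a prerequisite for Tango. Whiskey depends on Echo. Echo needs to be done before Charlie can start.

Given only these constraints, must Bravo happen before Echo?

No

No chain of constraints connects Bravo to Echo in either direction.
There exist valid orderings with Echo before Bravo, so Bravo is not required to come first.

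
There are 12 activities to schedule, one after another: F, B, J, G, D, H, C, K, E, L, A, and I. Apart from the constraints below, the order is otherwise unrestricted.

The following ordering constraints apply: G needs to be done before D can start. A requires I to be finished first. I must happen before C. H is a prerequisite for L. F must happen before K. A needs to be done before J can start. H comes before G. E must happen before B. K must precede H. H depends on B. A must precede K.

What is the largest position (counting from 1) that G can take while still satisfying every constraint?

11

The only activity forced after G (directly or by a chain) is D.
With 1 mandatory successor out of 12 activities total, the latest slot for G is 12−1 = 11, and it's reachable by doing all non-successors before G.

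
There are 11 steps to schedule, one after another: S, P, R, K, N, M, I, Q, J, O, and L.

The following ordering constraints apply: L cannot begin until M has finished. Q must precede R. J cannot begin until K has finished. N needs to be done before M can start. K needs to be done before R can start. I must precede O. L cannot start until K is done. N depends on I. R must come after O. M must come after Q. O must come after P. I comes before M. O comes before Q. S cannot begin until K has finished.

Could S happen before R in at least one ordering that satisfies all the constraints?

The constraints leave S and R unordered relative to each other; nothing requires R earlier.
That means at least one valid schedule has S before R.

Yes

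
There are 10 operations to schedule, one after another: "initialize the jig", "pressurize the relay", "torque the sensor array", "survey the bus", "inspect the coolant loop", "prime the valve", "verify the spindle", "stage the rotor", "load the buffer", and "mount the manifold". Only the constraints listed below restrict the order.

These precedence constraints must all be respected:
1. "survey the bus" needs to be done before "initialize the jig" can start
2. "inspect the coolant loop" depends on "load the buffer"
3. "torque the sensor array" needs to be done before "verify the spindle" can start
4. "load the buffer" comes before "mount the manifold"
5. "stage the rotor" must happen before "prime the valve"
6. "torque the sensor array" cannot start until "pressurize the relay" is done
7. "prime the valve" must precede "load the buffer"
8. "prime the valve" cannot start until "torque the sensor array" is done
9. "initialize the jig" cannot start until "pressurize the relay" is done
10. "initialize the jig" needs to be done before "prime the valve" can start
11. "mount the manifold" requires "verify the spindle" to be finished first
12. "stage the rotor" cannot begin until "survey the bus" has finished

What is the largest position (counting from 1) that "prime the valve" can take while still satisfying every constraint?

Every operation that must follow "prime the valve" has to come after it. Tracing all chains starting from "prime the valve", those operations are: "inspect the coolant loop", "load the buffer", "mount the manifold" — 3 in total.
With 3 mandatory successors out of 10 operations total, the latest slot for "prime the valve" is 10−3 = 7, and it's reachable by doing all non-successors before "prime the valve".

7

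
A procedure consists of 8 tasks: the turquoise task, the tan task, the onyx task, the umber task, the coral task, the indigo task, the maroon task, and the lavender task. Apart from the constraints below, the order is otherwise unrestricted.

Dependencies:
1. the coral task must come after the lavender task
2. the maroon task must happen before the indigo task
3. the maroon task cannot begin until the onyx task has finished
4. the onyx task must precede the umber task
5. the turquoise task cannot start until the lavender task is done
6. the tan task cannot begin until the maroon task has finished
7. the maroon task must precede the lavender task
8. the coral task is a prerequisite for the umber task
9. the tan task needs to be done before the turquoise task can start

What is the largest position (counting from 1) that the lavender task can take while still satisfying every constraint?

Following every chain forward from the lavender task, the tasks that must come later are the turquoise task, the umber task, the coral task — 3 of them.
So at least 3 tasks follow the lavender task, putting the lavender task no later than position 5. That position is achievable by scheduling everything else first.

5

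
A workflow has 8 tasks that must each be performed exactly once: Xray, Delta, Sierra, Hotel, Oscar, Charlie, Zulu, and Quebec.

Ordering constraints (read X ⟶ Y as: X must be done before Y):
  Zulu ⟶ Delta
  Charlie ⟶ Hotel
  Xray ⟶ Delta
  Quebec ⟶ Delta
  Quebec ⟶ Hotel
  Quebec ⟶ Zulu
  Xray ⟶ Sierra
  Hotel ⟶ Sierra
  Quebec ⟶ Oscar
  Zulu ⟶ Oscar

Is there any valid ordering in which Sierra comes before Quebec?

No

The constraints give a chain Quebec → Hotel → Sierra, which forces Quebec before Sierra.
Hence Sierra can never be scheduled before Quebec.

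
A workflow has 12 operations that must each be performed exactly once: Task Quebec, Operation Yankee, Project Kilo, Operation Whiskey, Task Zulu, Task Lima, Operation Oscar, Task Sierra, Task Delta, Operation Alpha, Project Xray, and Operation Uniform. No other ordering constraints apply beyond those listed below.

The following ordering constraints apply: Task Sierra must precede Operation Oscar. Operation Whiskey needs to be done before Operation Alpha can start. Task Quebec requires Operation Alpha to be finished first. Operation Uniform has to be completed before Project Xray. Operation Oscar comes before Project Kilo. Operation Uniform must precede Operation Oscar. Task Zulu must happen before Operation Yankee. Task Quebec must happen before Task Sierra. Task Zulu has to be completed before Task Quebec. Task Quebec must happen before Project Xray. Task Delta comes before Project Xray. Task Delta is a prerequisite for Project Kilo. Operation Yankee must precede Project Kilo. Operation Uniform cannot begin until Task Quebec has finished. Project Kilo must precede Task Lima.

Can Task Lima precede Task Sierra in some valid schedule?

There is a dependency chain Task Sierra → Operation Oscar → Project Kilo → Task Lima, so Task Lima always comes after Task Sierra.
Hence Task Lima can never be scheduled before Task Sierra.

No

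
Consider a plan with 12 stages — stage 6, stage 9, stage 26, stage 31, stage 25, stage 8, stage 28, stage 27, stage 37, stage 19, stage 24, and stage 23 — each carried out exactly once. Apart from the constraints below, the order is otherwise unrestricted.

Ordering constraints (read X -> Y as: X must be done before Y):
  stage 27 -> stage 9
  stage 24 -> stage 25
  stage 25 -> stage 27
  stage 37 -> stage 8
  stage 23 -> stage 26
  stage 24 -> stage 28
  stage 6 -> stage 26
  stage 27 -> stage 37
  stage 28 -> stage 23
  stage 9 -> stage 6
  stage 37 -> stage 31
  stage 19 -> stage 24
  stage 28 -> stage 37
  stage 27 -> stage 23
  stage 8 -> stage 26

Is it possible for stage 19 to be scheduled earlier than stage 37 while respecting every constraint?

Every valid ordering already has stage 19 before stage 37 (the constraints require it), so in particular at least one does.

Yes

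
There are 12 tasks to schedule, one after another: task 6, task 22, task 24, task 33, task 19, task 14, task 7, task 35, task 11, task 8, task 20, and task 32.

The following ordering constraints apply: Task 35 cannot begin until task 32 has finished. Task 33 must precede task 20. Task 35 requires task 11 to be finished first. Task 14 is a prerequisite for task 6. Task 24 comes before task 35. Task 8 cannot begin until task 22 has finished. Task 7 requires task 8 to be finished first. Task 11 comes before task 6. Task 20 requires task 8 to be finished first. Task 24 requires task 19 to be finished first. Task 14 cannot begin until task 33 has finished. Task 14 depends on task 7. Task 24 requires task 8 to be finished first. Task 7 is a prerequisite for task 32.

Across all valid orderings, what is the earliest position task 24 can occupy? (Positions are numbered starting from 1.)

4

Working backwards through the constraints from task 24, its full set of required predecessors is task 22, task 19, task 8 — 3 of them.
With 3 mandatory predecessors, the earliest task 24 can sit is position 3+1 = 4, and placing just those 3 first achieves it.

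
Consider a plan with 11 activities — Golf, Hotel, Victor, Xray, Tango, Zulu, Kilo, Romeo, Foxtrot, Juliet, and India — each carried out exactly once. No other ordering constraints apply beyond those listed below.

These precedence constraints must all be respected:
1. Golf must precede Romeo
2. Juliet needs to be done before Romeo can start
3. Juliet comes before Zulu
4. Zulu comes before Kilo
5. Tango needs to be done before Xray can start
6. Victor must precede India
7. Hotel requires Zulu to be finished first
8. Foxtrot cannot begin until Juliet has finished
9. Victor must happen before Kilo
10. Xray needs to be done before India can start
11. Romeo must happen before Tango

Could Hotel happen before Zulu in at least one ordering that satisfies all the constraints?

No

There is a dependency chain Zulu → Hotel, so Hotel always comes after Zulu.
So no valid ordering can have Hotel before Zulu.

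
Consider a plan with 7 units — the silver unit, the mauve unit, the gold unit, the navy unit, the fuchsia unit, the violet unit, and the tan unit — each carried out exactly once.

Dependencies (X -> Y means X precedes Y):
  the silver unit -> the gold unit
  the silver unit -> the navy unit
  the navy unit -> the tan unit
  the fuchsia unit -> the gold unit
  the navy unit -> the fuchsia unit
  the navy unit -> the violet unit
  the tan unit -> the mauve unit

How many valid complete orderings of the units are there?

30

Only the silver unit has no prerequisites, so it must go first.
Enumerating by repeatedly choosing an available unit (one whose prerequisites are all placed) gives 30 distinct complete orderings.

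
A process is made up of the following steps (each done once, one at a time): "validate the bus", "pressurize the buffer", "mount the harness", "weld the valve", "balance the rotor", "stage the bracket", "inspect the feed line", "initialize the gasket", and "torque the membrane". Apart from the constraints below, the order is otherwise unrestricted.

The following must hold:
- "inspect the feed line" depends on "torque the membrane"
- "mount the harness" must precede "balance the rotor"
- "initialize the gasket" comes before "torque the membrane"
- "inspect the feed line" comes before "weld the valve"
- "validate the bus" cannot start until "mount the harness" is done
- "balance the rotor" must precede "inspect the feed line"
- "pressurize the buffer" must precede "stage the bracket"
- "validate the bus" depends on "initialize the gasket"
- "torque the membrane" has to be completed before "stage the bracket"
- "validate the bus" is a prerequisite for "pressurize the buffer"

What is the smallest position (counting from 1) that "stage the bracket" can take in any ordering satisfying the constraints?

6

Every step that must precede "stage the bracket" has to come before it. Tracing all chains that end at "stage the bracket", those steps are: "validate the bus", "pressurize the buffer", "mount the harness", "initialize the gasket", "torque the membrane" — 5 in total.
With 5 mandatory predecessors, the earliest "stage the bracket" can sit is position 5+1 = 6, and placing just those 5 first achieves it.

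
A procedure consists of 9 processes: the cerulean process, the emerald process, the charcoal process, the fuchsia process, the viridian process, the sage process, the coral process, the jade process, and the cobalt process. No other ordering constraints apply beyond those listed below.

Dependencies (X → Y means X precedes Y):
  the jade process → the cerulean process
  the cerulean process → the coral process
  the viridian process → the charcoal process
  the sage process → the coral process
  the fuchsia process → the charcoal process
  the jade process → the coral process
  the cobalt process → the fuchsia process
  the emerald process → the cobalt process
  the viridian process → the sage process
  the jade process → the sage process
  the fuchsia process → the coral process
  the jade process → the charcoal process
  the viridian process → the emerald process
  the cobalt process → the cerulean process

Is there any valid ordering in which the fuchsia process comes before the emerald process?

The constraints give a chain the emerald process → the cobalt process → the fuchsia process, which forces the emerald process before the fuchsia process.
Hence the fuchsia process can never be scheduled before the emerald process.

No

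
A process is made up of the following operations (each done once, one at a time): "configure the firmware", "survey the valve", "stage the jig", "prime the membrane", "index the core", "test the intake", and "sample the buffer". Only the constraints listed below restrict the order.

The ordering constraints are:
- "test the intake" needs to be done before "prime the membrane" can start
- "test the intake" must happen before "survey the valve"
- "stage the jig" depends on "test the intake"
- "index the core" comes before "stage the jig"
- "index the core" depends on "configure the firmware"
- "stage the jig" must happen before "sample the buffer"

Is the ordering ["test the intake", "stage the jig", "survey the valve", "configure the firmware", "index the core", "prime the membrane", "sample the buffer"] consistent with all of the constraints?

No

The sequence places "stage the jig" ahead of "index the core".
But one of the constraints requires "index the core" before "stage the jig", so this ordering violates it.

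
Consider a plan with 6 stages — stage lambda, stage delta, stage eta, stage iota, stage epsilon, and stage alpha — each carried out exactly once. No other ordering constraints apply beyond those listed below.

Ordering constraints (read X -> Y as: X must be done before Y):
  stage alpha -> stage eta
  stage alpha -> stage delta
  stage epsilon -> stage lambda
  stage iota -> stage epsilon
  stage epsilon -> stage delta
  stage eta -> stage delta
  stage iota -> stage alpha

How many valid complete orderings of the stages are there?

9

Stage iota is the only stage with nothing required before it, so every ordering starts there.
Enumerating by repeatedly choosing an available stage (one whose prerequisites are all placed) gives 9 distinct complete orderings.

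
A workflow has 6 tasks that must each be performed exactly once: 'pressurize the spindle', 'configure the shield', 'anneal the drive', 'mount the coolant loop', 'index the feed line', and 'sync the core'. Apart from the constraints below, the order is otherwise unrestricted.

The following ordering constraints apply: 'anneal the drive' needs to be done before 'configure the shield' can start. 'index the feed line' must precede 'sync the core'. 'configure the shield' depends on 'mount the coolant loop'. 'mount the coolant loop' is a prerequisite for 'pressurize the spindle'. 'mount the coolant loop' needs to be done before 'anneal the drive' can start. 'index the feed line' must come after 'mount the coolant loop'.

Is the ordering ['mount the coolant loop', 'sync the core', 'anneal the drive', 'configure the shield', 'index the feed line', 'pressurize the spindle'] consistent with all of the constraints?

No

Here 'index the feed line' comes after 'sync the core'.
But one of the constraints requires 'index the feed line' before 'sync the core', so this ordering violates it.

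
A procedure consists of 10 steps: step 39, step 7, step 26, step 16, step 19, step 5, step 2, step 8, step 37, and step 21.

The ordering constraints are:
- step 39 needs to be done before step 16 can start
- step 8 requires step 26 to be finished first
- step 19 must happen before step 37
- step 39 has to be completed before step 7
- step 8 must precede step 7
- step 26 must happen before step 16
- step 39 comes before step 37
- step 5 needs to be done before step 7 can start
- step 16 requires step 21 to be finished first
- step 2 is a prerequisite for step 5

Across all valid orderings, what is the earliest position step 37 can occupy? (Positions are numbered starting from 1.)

3

Working backwards through the constraints from step 37, its full set of required predecessors is step 39, step 19 — 2 of them.
So at minimum 2 steps come before step 37, putting step 37 no earlier than position 3. That position is achievable by scheduling exactly those predecessors first.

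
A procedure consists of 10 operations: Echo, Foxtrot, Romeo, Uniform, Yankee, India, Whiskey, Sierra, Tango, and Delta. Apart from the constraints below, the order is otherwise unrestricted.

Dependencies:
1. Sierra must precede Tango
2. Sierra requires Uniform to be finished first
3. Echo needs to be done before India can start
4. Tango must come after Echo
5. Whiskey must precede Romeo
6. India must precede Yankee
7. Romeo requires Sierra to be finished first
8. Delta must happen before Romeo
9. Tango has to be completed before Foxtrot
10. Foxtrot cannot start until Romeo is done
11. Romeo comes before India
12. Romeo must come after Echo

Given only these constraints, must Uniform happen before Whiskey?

No

Nothing in the constraints links Uniform and Whiskey; they are unordered relative to each other.
So Uniform can come before Whiskey or after — it is not forced.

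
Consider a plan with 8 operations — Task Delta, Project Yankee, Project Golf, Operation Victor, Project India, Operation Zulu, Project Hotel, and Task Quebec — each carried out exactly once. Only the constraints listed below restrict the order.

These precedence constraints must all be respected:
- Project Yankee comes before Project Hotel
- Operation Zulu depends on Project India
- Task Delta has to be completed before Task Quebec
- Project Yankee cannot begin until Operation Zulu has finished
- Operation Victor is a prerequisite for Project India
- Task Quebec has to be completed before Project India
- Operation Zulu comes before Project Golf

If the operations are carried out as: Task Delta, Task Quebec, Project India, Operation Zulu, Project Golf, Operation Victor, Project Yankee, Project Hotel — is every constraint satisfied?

No

The sequence places Project India ahead of Operation Victor.
Since Operation Victor is required before Project India, the ordering is invalid.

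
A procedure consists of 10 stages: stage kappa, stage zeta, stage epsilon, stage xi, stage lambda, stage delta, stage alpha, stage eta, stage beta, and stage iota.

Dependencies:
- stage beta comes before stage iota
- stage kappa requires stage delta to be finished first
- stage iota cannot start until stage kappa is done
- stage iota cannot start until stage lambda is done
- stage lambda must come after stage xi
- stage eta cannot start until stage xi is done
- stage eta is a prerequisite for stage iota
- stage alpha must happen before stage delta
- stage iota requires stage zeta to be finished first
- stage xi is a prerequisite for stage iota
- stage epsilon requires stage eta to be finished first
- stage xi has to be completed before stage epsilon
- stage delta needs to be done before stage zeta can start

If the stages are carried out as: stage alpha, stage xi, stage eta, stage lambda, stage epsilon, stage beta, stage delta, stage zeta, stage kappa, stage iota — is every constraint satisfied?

Checking each listed constraint against this order: for instance, stage xi is in position 2 and stage iota in position 10, so that constraint holds — and the remaining constraints check out the same way.

Yes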